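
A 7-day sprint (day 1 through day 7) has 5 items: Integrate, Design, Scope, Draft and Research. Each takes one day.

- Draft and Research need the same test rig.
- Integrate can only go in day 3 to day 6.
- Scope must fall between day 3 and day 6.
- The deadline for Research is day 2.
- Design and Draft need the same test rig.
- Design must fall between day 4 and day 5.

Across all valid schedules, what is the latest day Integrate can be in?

day 6

Integrate is available from day 3; Integrate's own window allows nothing later than day 6.
Integrate at day 6 is achievable: Integrate in day 6; Research in day 1; Design in day 4; Draft in day 2; Scope in day 3.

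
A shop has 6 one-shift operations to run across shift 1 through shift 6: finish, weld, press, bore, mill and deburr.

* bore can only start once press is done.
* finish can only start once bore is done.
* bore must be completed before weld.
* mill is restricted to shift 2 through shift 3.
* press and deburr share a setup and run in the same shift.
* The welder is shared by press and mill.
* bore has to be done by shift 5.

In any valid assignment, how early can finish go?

shift 3

Precedence pushes finish to at least shift 3.
finish at shift 3 is achievable: finish in shift 3, mill in shift 2, weld in shift 3, press in shift 1, deburr in shift 1, bore in shift 2.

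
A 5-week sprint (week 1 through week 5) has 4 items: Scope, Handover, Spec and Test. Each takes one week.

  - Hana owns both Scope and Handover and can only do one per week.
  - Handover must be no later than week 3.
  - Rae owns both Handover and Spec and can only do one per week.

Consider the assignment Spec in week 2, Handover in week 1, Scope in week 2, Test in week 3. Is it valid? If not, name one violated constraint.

Valid

Handover must be no later than week 3 — holds.
Hana owns both Scope and Handover and can only do one per week — holds.
Rae owns both Handover and Spec and can only do one per week — holds.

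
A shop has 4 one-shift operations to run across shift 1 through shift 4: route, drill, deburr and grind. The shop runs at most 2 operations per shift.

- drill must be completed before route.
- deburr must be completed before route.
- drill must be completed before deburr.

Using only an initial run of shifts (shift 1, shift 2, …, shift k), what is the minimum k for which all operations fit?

The precedence chain requires at least 3 distinct shifts.
With at most 2 per shift and 4 operations, at least 2 shifts are needed.
3 works (last occupied shift: shift 3): for example route in shift 3; grind in shift 1; deburr in shift 2; drill in shift 1.

3 shifts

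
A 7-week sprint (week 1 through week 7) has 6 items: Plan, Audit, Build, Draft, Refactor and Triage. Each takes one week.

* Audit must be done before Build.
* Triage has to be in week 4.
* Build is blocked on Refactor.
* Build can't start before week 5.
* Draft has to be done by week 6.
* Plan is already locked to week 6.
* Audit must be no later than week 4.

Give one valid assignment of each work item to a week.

Triage -> week 4, Audit -> week 1, Draft -> week 1, Refactor -> week 1, Build -> week 5, Plan -> week 6

Checking: Audit(week 1) before Build(week 5); Refactor(week 1) before Build(week 5); Build=week 5 in [week 5,week 7]; Plan=week 6 in [week 6,week 6]; Triage=week 4 in [week 4,week 4]; Audit=week 1 in [week 1,week 4]; Draft=week 1 in [week 1,week 6].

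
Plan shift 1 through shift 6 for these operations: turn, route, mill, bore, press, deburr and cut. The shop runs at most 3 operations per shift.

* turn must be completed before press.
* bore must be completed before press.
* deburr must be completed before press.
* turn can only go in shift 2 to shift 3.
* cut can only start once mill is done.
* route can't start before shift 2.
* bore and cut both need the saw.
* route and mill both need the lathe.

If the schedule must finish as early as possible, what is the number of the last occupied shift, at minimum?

The precedence chain requires at least 2 distinct shifts.
With at most 3 per shift and 7 operations, at least 3 shifts are needed.
Propagating the time windows through the other constraints, press can't land before shift 3, so the schedule must run through at least shift 3.
3 works (last occupied shift: shift 3): for example deburr -> shift 1, turn -> shift 2, cut -> shift 2, route -> shift 2, bore -> shift 1, press -> shift 3, mill -> shift 1.

3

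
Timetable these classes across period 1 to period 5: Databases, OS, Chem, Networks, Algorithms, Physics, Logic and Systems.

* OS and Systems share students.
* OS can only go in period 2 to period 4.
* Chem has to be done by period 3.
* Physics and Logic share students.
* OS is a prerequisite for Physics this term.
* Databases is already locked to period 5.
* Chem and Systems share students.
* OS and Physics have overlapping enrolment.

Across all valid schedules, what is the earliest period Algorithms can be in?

Algorithms at period 1 is achievable: Networks in period 1, Databases in period 5, Systems in period 3, OS in period 2, Chem in period 1, Logic in period 1, Physics in period 3, Algorithms in period 1.

period 1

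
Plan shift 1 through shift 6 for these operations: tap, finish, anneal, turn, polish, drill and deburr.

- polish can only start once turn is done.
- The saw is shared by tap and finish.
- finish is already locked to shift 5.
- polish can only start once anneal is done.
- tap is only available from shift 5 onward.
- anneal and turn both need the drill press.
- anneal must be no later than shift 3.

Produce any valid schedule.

turn=shift 2, drill=shift 1, deburr=shift 1, polish=shift 3, tap=shift 6, finish=shift 5, anneal=shift 1

Checking: anneal(shift 1) before polish(shift 3); turn(shift 2) before polish(shift 3); anneal(shift 1) != turn(shift 2); tap(shift 6) != finish(shift 5); anneal=shift 1 in [shift 1,shift 3]; tap=shift 6 in [shift 5,shift 6]; finish=shift 5 in [shift 5,shift 5].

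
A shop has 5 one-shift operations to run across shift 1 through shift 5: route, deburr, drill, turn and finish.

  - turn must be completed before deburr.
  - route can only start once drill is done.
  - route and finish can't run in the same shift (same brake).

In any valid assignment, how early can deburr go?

shift 2

Precedence pushes deburr to at least shift 2.
deburr at shift 2 is achievable: finish=shift 1; deburr=shift 2; turn=shift 1; route=shift 2; drill=shift 1.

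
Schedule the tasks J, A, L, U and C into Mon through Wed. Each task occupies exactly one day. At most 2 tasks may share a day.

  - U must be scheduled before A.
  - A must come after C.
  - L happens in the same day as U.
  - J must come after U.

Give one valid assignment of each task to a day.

J in Tue; U in Mon; A in Wed; C in Tue; L in Mon

Checking: U(Mon) before A(Wed); U(Mon) before J(Tue); C(Tue) before A(Wed); L = U = Mon; max 2 per day (cap 2).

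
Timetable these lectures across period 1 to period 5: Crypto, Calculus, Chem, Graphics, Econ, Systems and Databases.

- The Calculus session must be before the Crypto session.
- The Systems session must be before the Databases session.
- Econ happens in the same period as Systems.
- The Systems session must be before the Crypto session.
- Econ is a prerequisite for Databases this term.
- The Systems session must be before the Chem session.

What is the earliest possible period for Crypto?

period 2

Precedence pushes Crypto to at least period 2.
Crypto at period 2 is achievable: Calculus in period 1; Databases in period 2; Systems in period 1; Graphics in period 1; Chem in period 2; Econ in period 1; Crypto in period 2.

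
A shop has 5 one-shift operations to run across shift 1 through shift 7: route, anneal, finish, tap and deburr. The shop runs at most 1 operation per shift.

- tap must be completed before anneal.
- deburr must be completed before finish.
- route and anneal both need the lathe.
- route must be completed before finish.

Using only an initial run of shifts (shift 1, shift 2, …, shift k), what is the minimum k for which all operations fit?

5 shifts

The precedence chain requires at least 2 distinct shifts.
With at most 1 per shift and 5 operations, at least 5 shifts are needed.
5 works (last occupied shift: shift 5): for example anneal=shift 5; route=shift 1; finish=shift 3; tap=shift 4; deburr=shift 2.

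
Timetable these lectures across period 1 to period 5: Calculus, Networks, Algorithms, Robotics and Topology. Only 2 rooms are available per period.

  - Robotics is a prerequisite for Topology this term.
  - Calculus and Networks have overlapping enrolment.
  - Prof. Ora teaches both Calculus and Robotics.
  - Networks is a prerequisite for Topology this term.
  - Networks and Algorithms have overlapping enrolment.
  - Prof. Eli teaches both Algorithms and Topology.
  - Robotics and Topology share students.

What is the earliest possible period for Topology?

period 2

Precedence pushes Topology to at least period 2.
Topology at period 2 is achievable: Calculus=period 2; Robotics=period 1; Topology=period 2; Networks=period 1; Algorithms=period 3.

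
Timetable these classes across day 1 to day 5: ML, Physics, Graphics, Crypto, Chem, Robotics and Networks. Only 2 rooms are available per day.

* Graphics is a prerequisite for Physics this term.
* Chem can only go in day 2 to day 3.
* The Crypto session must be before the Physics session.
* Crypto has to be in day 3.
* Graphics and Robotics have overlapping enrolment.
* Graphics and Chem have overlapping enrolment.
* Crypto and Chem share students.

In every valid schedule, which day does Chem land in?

Chem's window is day 2–day 3.
Crypto is fixed at day 3, and Chem can't share a day with Crypto.
So Chem must be day 2.

day 2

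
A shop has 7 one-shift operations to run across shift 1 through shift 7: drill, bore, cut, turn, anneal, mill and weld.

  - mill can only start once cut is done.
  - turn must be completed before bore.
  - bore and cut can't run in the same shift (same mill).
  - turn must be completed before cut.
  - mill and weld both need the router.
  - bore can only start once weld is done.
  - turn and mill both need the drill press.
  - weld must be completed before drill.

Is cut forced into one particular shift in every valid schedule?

No

cut can be shift 2 (e.g. drill=shift 2, cut=shift 2, mill=shift 3, anneal=shift 1, bore=shift 3, turn=shift 1, weld=shift 1) or shift 3 (e.g. bore -> shift 2; turn -> shift 1; drill -> shift 2; mill -> shift 4; weld -> shift 1; cut -> shift 3; anneal -> shift 1).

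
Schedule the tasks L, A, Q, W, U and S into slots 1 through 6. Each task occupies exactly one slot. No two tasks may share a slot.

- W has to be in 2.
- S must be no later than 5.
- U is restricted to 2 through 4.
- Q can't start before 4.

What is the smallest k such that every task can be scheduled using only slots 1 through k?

6

With at most 1 per slot and 6 tasks, at least 6 slots are needed.
Q can't be placed before 4, so the schedule must run through at least slot 4.
6 works (last occupied slot: 6): for example Q=4; S=1; W=2; L=5; U=3; A=6.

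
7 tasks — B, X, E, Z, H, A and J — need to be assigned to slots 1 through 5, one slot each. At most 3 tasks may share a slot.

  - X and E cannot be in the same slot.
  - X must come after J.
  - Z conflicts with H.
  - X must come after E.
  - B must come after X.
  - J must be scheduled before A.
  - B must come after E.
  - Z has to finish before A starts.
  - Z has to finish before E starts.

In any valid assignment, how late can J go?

3

Downstream work caps J at 3.
J at 3 is achievable: A=4; Z=1; J=3; E=2; X=4; B=5; H=2.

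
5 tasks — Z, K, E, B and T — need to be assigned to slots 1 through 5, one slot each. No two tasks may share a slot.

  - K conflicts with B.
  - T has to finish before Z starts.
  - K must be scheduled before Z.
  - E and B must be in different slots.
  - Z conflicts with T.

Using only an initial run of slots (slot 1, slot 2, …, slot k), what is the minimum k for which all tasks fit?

5 slots

The precedence chain requires at least 2 distinct slots.
With at most 1 per slot and 5 tasks, at least 5 slots are needed.
5 works (last occupied slot: 5): for example E=4; K=1; B=5; Z=3; T=2.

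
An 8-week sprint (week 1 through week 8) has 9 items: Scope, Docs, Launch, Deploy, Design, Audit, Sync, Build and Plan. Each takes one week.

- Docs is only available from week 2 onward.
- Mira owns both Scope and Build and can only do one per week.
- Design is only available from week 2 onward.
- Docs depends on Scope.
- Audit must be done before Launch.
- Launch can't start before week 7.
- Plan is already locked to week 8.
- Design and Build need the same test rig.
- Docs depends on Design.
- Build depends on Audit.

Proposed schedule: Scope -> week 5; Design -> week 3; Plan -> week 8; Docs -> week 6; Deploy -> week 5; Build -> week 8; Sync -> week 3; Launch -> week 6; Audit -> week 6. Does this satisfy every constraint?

Invalid. Launch can't start before week 7.

Build depends on Audit — holds.
Plan is already locked to week 8 — holds.
Design is only available from week 2 onward — holds.
Mira owns both Scope and Build and can only do one per week — holds.
Audit must be done before Launch — violated.
Docs is only available from week 2 onward — holds.
Launch can't start before week 7 — violated.
Design and Build need the same test rig — holds.
Docs depends on Design — holds.
Docs depends on Scope — holds.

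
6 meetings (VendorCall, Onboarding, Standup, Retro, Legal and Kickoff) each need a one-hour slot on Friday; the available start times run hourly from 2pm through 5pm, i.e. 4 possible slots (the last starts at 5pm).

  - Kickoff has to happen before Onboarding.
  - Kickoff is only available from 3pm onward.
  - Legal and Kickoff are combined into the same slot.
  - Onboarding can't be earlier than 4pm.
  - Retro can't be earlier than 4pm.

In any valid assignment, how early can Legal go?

Legal must be in the same slot as Kickoff, which can't be before 3pm, so Legal is at least 3pm; Legal must be in the same slot as Kickoff, which can't be after 4pm, so Legal is at most 4pm.
Legal at 3pm is achievable: Retro=4pm, Standup=2pm, VendorCall=2pm, Legal=3pm, Onboarding=4pm, Kickoff=3pm.

3pm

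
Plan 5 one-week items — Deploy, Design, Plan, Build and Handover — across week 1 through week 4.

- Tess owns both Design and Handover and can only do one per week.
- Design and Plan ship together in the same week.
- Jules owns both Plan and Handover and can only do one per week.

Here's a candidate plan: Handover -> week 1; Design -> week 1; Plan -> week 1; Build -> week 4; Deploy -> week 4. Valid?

Invalid. Tess owns both Design and Handover and can only do one per week.

Design and Plan ship together in the same week — holds.
Jules owns both Plan and Handover and can only do one per week — violated.
Tess owns both Design and Handover and can only do one per week — violated.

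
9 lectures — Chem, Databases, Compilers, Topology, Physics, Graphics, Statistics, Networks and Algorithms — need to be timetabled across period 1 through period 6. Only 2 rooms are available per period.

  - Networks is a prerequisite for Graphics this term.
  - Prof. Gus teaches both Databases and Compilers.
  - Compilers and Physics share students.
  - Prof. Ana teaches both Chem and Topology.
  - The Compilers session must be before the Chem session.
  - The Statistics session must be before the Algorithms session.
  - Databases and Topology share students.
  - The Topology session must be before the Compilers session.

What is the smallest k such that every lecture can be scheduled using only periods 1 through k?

The precedence chain requires at least 3 distinct periods.
With at most 2 per period and 9 lectures, at least 5 periods are needed.
5 works (last occupied period: period 5): for example Statistics=period 3, Topology=period 1, Graphics=period 2, Algorithms=period 4, Databases=period 4, Compilers=period 2, Chem=period 3, Networks=period 1, Physics=period 5.

5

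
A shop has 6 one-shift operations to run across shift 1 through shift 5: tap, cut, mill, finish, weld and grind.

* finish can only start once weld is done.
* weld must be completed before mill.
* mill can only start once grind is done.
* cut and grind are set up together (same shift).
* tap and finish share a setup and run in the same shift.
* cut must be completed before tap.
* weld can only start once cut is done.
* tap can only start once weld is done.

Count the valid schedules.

Splitting on tap: it can be shift 3 (3), shift 4 (7), shift 5 (10). Listing each branch's schedules as (cut, mill, finish, weld, grind) by shift number:
tap=shift 3: (1,3,3,2,1) (1,4,3,2,1) (1,5,3,2,1) — 3.
tap=shift 4: (1,3,4,2,1) (1,4,4,2,1) (1,4,4,3,1) (1,5,4,2,1) (1,5,4,3,1) (2,4,4,3,2) (2,5,4,3,2) — 7.
tap=shift 5: (1,3,5,2,1) (1,4,5,2,1) (1,4,5,3,1) (1,5,5,2,1) (1,5,5,3,1) (1,5,5,4,1) (2,4,5,3,2) (2,5,5,3,2) (2,5,5,4,2) (3,5,5,4,3) — 10.
Summing: 3 + 7 + 10 = 20.

20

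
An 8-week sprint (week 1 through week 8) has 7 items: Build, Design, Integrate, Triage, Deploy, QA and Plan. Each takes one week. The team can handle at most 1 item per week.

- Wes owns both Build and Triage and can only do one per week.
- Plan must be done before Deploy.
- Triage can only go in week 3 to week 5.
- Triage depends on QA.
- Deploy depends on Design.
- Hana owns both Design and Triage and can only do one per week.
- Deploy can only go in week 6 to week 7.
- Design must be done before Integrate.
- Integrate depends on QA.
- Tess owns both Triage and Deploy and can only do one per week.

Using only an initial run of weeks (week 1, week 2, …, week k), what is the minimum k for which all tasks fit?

7 weeks

The precedence chain requires at least 2 distinct weeks.
With at most 1 per week and 7 tasks, at least 7 weeks are needed.
Deploy can't be placed before week 6, so the schedule must run through at least week 6.
7 works (last occupied week: week 7): for example Plan=week 5, Build=week 7, Deploy=week 6, Triage=week 3, QA=week 2, Integrate=week 4, Design=week 1.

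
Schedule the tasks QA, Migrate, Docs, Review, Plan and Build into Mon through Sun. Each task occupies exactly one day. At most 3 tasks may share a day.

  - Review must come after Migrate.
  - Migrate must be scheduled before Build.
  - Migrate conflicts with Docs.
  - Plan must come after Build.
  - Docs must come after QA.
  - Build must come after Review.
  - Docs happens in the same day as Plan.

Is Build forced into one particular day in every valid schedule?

Build can be Wed (e.g. Plan -> Thu; Build -> Wed; Review -> Tue; QA -> Mon; Migrate -> Mon; Docs -> Thu) or Thu (e.g. Docs in Fri, Review in Tue, Plan in Fri, QA in Mon, Migrate in Mon, Build in Thu).

No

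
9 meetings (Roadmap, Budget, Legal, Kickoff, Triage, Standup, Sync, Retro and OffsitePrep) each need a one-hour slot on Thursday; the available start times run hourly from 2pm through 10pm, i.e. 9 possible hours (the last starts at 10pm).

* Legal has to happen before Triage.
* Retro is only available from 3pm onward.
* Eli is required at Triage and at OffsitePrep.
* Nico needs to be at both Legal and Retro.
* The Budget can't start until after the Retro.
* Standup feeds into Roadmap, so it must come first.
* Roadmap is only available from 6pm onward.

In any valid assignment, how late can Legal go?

Downstream work caps Legal at 9pm.
Legal at 9pm is achievable: Sync in 2pm; Roadmap in 6pm; Budget in 4pm; Standup in 2pm; Legal in 9pm; Triage in 10pm; Kickoff in 2pm; Retro in 3pm; OffsitePrep in 2pm.

9pm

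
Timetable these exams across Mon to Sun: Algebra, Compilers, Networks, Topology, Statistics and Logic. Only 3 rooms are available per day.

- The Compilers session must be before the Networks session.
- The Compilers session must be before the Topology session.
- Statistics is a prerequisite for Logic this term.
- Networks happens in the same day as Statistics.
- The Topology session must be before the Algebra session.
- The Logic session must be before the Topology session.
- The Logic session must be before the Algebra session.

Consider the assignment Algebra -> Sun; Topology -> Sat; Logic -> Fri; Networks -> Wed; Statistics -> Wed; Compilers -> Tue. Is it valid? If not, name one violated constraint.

Yes

The Topology session must be before the Algebra session — holds.
Only 3 rooms are available per day — holds.
The Logic session must be before the Topology session — holds.
Statistics is a prerequisite for Logic this term — holds.
The Compilers session must be before the Topology session — holds.
The Compilers session must be before the Networks session — holds.
The Logic session must be before the Algebra session — holds.
Networks happens in the same day as Statistics — holds.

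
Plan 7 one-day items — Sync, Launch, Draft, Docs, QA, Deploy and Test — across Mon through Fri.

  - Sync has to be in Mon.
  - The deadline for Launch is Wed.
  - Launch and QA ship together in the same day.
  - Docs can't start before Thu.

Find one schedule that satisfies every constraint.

Docs -> Thu; QA -> Mon; Deploy -> Mon; Launch -> Mon; Sync -> Mon; Draft -> Mon; Test -> Mon

Checking: Launch = QA = Mon; Sync=Mon in [Mon,Mon]; Docs=Thu in [Thu,Fri]; Launch=Mon in [Mon,Wed].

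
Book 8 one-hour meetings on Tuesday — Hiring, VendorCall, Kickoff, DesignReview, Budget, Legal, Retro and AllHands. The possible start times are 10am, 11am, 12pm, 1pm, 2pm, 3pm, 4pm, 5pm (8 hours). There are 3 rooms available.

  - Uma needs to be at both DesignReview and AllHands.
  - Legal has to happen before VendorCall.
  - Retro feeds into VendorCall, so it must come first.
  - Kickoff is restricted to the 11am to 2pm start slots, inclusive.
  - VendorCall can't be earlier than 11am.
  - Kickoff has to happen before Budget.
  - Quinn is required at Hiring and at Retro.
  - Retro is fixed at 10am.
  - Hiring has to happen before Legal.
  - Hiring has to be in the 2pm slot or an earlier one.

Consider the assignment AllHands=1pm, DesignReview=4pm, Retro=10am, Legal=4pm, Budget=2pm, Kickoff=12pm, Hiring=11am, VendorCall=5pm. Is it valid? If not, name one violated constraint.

Kickoff is restricted to the 11am to 2pm start slots, inclusive — holds.
Retro is fixed at 10am — holds.
Hiring has to happen before Legal — holds.
Hiring has to be in the 2pm slot or an earlier one — holds.
Uma needs to be at both DesignReview and AllHands — holds.
Legal has to happen before VendorCall — holds.
There are 3 rooms available — holds.
Quinn is required at Hiring and at Retro — holds.
Retro feeds into VendorCall, so it must come first — holds.
Kickoff has to happen before Budget — holds.
VendorCall can't be earlier than 11am — holds.

Yes, all constraints hold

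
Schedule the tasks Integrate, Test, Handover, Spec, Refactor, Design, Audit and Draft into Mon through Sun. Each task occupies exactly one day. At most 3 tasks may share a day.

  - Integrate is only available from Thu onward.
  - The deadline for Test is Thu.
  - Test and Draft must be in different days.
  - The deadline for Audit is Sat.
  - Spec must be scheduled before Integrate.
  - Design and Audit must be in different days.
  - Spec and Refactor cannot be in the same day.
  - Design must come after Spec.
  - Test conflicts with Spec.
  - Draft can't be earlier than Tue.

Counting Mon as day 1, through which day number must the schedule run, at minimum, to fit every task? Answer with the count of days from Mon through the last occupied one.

The precedence chain requires at least 2 distinct days.
With at most 3 per day and 8 tasks, at least 3 days are needed.
Integrate can't be placed before Thu — that is day 4 counting from Mon — so the schedule must run through at least 4 days.
4 works (last occupied day: Thu): for example Test in Wed; Spec in Mon; Handover in Mon; Design in Tue; Integrate in Thu; Audit in Mon; Draft in Tue; Refactor in Tue.

4 days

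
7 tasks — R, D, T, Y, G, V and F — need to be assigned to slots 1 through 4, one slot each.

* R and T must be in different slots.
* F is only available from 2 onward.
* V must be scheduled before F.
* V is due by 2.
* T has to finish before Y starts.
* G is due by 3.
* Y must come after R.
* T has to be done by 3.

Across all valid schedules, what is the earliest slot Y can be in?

Precedence pushes Y to at least 2.
Y at 3 is achievable: R=2, F=2, Y=3, V=1, G=1, D=1, T=1.
Nothing earlier works — the conflict constraints rule out every slot before 3.

3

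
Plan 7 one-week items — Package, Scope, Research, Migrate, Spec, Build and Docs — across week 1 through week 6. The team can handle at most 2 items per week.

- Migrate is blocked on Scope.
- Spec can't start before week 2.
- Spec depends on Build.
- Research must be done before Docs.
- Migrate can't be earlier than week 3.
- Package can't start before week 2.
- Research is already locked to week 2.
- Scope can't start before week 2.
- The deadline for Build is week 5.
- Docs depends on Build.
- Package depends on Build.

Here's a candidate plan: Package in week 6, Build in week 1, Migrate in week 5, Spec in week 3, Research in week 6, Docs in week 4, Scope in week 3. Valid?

Docs depends on Build — holds.
Spec depends on Build — holds.
Research is already locked to week 2 — violated.
Spec can't start before week 2 — holds.
Research must be done before Docs — violated.
The deadline for Build is week 5 — holds.
Migrate is blocked on Scope — holds.
Migrate can't be earlier than week 3 — holds.
Package can't start before week 2 — holds.
Scope can't start before week 2 — holds.
Package depends on Build — holds.
The team can handle at most 2 items per week — holds.

No. Research is already locked to week 2 is not satisfied.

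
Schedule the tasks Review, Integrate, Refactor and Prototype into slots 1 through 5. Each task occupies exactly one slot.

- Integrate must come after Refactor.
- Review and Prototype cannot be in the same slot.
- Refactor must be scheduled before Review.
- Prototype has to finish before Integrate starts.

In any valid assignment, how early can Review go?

Precedence pushes Review to at least 2.
Review at 2 is achievable: Review=2, Integrate=2, Prototype=1, Refactor=1.

2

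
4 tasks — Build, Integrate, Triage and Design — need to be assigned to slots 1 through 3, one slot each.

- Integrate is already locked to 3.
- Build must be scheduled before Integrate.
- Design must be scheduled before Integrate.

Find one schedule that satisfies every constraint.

Integrate in 3; Triage in 1; Build in 1; Design in 1

Checking: Design(1) before Integrate(3); Build(1) before Integrate(3); Integrate=3 in [3,3].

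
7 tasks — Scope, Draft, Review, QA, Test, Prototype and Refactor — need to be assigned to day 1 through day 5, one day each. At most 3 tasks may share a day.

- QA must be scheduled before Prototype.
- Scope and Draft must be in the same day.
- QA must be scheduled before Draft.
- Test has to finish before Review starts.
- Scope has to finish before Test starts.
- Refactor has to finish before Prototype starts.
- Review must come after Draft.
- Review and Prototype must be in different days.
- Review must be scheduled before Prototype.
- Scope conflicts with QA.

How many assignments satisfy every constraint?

4

Enumerating: Review in day 4; Draft in day 2; Test in day 3; Prototype in day 5; Scope in day 2; Refactor in day 1; QA in day 1 | Review in day 4, Draft in day 2, Scope in day 2, Prototype in day 5, Refactor in day 2, QA in day 1, Test in day 3 | QA -> day 1; Review -> day 4; Prototype -> day 5; Refactor -> day 3; Test -> day 3; Scope -> day 2; Draft -> day 2 | Review=day 4; QA=day 1; Draft=day 2; Refactor=day 4; Scope=day 2; Test=day 3; Prototype=day 5.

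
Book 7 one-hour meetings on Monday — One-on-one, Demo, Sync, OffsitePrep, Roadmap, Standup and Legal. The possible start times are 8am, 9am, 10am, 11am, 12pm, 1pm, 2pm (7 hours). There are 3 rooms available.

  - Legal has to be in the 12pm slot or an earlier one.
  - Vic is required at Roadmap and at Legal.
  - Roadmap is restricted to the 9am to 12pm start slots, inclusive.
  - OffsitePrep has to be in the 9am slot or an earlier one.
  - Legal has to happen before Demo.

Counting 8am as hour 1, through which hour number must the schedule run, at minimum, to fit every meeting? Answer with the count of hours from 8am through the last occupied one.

3 hours

The precedence chain requires at least 2 distinct hours.
With at most 3 per hour and 7 meetings, at least 3 hours are needed.
3 works (last occupied hour: 10am): for example OffsitePrep=8am, One-on-one=8am, Legal=8am, Demo=9am, Standup=10am, Sync=9am, Roadmap=9am.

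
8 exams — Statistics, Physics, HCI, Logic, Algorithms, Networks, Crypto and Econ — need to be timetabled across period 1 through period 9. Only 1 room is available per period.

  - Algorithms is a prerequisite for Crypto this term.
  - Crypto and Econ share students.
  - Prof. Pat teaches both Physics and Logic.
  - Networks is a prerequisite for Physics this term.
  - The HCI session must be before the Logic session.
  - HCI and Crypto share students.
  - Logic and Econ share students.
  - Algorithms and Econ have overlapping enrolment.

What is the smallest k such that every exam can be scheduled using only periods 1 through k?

8

The precedence chain requires at least 2 distinct periods.
With at most 1 per period and 8 exams, at least 8 periods are needed.
8 works (last occupied period: period 8): for example Econ -> period 8, HCI -> period 3, Statistics -> period 7, Crypto -> period 6, Networks -> period 1, Algorithms -> period 5, Physics -> period 2, Logic -> period 4.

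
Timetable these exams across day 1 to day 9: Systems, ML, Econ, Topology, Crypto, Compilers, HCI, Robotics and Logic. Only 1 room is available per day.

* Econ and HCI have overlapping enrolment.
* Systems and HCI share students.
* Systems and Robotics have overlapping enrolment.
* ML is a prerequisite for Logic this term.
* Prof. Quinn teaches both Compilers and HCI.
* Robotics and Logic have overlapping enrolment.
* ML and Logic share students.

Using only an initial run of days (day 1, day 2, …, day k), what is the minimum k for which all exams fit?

The precedence chain requires at least 2 distinct days.
With at most 1 per day and 9 exams, at least 9 days are needed.
9 works (last occupied day: day 9): for example Topology=day 5; Econ=day 4; Logic=day 2; ML=day 1; Systems=day 3; Compilers=day 7; HCI=day 8; Robotics=day 9; Crypto=day 6.

9 days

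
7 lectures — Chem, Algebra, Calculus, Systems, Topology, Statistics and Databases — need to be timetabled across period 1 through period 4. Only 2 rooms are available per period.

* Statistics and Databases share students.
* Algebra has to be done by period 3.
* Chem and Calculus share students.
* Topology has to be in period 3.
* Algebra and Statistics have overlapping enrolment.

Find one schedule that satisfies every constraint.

Calculus=period 2; Chem=period 1; Algebra=period 1; Topology=period 3; Databases=period 4; Systems=period 2; Statistics=period 3

Checking: Statistics(period 3) != Databases(period 4); Chem(period 1) != Calculus(period 2); Algebra(period 1) != Statistics(period 3); Algebra=period 1 in [period 1,period 3]; Topology=period 3 in [period 3,period 3]; max 2 per period (cap 2).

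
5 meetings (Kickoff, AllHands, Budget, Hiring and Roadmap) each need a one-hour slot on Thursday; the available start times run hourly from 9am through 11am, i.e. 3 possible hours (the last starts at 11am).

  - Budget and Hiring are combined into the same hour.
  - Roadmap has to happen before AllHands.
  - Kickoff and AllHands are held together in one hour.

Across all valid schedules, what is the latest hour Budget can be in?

Budget at 11am is achievable: Kickoff in 10am, Roadmap in 9am, Budget in 11am, AllHands in 10am, Hiring in 11am.

11am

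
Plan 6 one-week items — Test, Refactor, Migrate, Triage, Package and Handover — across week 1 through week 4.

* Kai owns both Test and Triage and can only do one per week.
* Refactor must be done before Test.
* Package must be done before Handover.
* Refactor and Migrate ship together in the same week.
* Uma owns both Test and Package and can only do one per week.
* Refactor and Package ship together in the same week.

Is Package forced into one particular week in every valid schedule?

No

Package can be week 1 (e.g. Triage=week 1; Handover=week 2; Package=week 1; Refactor=week 1; Migrate=week 1; Test=week 2) or week 2 (e.g. Package -> week 2, Test -> week 3, Migrate -> week 2, Refactor -> week 2, Triage -> week 1, Handover -> week 3).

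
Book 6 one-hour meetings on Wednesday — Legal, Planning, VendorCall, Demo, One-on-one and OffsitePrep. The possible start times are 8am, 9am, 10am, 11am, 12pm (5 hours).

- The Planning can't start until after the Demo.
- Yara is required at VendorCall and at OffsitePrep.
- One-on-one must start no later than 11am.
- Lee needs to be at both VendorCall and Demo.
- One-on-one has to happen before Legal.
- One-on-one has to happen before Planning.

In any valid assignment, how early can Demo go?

Downstream work caps Demo at 11am.
Demo at 8am is achievable: VendorCall in 9am; Planning in 9am; Legal in 9am; OffsitePrep in 8am; Demo in 8am; One-on-one in 8am.

8am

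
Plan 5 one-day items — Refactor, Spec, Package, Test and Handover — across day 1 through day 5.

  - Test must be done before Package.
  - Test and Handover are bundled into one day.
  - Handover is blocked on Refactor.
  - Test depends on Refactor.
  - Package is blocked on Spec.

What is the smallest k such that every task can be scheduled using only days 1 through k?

The precedence chain requires at least 3 distinct days.
3 works (last occupied day: day 3): for example Refactor in day 1, Handover in day 2, Spec in day 1, Test in day 2, Package in day 3.

3 days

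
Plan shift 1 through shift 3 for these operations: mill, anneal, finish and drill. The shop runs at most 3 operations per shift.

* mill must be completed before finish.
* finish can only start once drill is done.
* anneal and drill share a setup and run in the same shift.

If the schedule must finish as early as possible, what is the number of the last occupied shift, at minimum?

The precedence chain requires at least 2 distinct shifts.
With at most 3 per shift and 4 operations, at least 2 shifts are needed.
2 works (last occupied shift: shift 2): for example mill in shift 1; drill in shift 1; finish in shift 2; anneal in shift 1.

shift 2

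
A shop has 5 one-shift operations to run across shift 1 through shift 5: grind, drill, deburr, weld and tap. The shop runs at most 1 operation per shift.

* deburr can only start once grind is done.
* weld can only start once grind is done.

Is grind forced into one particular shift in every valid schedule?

grind can be shift 1 (e.g. grind=shift 1; weld=shift 3; drill=shift 4; tap=shift 5; deburr=shift 2) or shift 2 (e.g. weld in shift 4, tap in shift 5, drill in shift 1, grind in shift 2, deburr in shift 3).

No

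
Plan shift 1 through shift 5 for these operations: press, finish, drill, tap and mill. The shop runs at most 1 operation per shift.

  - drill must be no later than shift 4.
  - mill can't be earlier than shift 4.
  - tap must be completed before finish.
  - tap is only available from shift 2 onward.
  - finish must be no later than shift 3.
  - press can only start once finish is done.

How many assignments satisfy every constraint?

2

Enumerating: finish=shift 3; mill=shift 4; press=shift 5; tap=shift 2; drill=shift 1 | tap in shift 2, mill in shift 5, finish in shift 3, press in shift 4, drill in shift 1.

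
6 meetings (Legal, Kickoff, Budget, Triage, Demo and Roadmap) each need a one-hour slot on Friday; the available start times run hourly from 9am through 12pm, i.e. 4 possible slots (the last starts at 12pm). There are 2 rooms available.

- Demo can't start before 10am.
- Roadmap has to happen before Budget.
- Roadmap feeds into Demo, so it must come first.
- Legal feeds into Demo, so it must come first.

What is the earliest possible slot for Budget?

Precedence pushes Budget to at least 10am.
Budget at 10am is achievable: Triage in 11am; Legal in 9am; Budget in 10am; Roadmap in 9am; Kickoff in 11am; Demo in 10am.

10am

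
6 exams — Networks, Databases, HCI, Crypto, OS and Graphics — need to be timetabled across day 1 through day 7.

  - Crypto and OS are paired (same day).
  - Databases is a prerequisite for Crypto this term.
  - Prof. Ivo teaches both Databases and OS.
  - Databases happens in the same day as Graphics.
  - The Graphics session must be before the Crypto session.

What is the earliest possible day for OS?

day 2

OS must be in the same day as Crypto, which can't be before day 2, so OS is at least day 2.
OS at day 2 is achievable: HCI -> day 1; Graphics -> day 1; OS -> day 2; Networks -> day 1; Databases -> day 1; Crypto -> day 2.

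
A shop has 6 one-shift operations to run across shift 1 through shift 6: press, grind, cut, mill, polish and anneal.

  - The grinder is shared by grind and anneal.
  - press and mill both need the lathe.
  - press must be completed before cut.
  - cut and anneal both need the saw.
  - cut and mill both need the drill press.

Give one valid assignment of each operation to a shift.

polish=shift 1; cut=shift 2; anneal=shift 3; press=shift 1; mill=shift 3; grind=shift 1

Checking: press(shift 1) before cut(shift 2); cut(shift 2) != anneal(shift 3); press(shift 1) != mill(shift 3); cut(shift 2) != mill(shift 3); grind(shift 1) != anneal(shift 3).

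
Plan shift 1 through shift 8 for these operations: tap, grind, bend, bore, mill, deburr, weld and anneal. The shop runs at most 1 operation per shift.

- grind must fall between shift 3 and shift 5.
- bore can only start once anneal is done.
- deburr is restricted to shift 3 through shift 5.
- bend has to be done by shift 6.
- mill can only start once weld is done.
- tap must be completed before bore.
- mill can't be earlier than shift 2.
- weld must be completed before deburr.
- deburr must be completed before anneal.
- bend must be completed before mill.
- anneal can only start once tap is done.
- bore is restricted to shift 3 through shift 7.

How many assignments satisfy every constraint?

Splitting on tap: it can be shift 1 (12), shift 2 (12), shift 3 (4), shift 4 (4), shift 5 (4). Listing each branch's schedules as (grind, bend, bore, mill, deburr, weld, anneal) by shift number:
tap=shift 1: (3,2,7,8,5,4,6) (3,4,7,8,5,2,6) (3,5,7,8,4,2,6) (3,6,7,8,4,2,5) (4,2,7,8,5,3,6) (4,3,7,8,5,2,6) (4,5,7,8,3,2,6) (4,6,7,8,3,2,5) (5,2,7,8,4,3,6) (5,3,7,8,4,2,6) (5,4,7,8,3,2,6) (5,6,7,8,3,2,4) — 12.
tap=shift 2: (3,1,7,8,5,4,6) (3,4,7,8,5,1,6) (3,5,7,8,4,1,6) (3,6,7,8,4,1,5) (4,1,7,8,5,3,6) (4,3,7,8,5,1,6) (4,5,7,8,3,1,6) (4,6,7,8,3,1,5) (5,1,7,8,4,3,6) (5,3,7,8,4,1,6) (5,4,7,8,3,1,6) (5,6,7,8,3,1,4) — 12.
tap=shift 3: (4,1,7,8,5,2,6) (4,2,7,8,5,1,6) (5,1,7,8,4,2,6) (5,2,7,8,4,1,6) — 4.
tap=shift 4: (3,1,7,8,5,2,6) (3,2,7,8,5,1,6) (5,1,7,8,3,2,6) (5,2,7,8,3,1,6) — 4.
tap=shift 5: (3,1,7,8,4,2,6) (3,2,7,8,4,1,6) (4,1,7,8,3,2,6) (4,2,7,8,3,1,6) — 4.
Summing: 12 + 12 + 4 + 4 + 4 = 36.

36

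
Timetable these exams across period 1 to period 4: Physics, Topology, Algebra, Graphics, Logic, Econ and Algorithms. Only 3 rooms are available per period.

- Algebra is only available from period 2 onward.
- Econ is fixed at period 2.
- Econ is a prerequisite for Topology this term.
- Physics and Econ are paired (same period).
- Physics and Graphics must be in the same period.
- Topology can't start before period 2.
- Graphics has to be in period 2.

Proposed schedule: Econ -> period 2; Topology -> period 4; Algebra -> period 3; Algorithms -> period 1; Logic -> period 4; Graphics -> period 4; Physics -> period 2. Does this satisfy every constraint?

Graphics has to be in period 2 — violated.
Only 3 rooms are available per period — holds.
Physics and Econ are paired (same period) — holds.
Algebra is only available from period 2 onward — holds.
Econ is fixed at period 2 — holds.
Econ is a prerequisite for Topology this term — holds.
Physics and Graphics must be in the same period — violated.
Topology can't start before period 2 — holds.

No — it violates: Physics and Graphics must be in the same period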